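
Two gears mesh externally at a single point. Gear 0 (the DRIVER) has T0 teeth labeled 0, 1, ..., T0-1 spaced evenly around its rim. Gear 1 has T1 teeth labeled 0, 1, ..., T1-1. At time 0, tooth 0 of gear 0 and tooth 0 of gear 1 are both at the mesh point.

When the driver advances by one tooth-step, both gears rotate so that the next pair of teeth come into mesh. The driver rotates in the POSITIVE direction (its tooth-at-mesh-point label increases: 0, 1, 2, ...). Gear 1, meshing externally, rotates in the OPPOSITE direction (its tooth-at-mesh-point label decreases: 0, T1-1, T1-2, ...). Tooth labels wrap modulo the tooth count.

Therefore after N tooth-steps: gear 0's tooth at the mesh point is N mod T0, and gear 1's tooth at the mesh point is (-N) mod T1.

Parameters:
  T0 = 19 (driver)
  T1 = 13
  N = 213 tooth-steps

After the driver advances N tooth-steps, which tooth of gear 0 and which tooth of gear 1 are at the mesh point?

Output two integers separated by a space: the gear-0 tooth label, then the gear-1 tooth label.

Gear 0 (driver, T0=19): tooth at mesh = N mod T0
  213 = 11 * 19 + 4, so 213 mod 19 = 4
  gear 0 tooth = 4
Gear 1 (driven, T1=13): tooth at mesh = (-N) mod T1
  213 = 16 * 13 + 5, so 213 mod 13 = 5
  (-213) mod 13 = (-5) mod 13 = 13 - 5 = 8
Mesh after 213 steps: gear-0 tooth 4 meets gear-1 tooth 8

Answer: 4 8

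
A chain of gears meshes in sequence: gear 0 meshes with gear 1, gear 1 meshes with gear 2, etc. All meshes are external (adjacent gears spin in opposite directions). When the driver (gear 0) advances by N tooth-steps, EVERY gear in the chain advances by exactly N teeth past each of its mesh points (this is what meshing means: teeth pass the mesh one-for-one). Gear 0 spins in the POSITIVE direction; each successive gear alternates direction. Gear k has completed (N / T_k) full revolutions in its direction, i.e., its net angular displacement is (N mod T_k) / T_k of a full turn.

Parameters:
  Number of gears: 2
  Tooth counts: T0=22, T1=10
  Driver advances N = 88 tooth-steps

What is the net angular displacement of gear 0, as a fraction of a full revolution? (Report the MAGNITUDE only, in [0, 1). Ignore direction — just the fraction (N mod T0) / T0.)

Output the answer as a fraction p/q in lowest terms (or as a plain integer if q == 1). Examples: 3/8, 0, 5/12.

Answer: 0

Derivation:
Chain of 2 gears, tooth counts: [22, 10]
  gear 0: T0=22, direction=positive, advance = 88 mod 22 = 0 teeth = 0/22 turn
  gear 1: T1=10, direction=negative, advance = 88 mod 10 = 8 teeth = 8/10 turn
Gear 0: 88 mod 22 = 0
Fraction = 0 / 22 = 0/1 (gcd(0,22)=22) = 0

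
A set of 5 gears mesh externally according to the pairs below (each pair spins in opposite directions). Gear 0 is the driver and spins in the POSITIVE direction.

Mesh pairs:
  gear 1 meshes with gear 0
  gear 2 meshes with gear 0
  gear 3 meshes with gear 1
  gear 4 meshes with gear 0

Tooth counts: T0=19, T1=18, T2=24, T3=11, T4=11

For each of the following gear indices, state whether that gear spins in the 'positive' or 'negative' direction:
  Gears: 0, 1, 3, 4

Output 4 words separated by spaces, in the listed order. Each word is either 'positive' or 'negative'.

Answer: positive negative positive negative

Derivation:
Gear 0 (driver): positive (depth 0)
  gear 1: meshes with gear 0 -> depth 1 -> negative (opposite of gear 0)
  gear 2: meshes with gear 0 -> depth 1 -> negative (opposite of gear 0)
  gear 3: meshes with gear 1 -> depth 2 -> positive (opposite of gear 1)
  gear 4: meshes with gear 0 -> depth 1 -> negative (opposite of gear 0)
Queried indices 0, 1, 3, 4 -> positive, negative, positive, negative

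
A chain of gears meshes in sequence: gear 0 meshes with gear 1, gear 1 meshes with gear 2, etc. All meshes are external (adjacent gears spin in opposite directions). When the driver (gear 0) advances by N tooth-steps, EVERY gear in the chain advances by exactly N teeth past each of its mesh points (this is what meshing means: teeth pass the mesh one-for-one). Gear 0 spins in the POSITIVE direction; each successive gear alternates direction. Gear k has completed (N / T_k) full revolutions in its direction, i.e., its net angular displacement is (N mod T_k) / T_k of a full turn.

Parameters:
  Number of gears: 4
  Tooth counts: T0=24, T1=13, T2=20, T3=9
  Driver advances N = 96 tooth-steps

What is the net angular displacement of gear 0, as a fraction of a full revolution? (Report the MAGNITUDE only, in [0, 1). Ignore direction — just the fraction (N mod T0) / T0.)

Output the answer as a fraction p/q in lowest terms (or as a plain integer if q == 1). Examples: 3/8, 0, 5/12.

Chain of 4 gears, tooth counts: [24, 13, 20, 9]
  gear 0: T0=24, direction=positive, advance = 96 mod 24 = 0 teeth = 0/24 turn
  gear 1: T1=13, direction=negative, advance = 96 mod 13 = 5 teeth = 5/13 turn
  gear 2: T2=20, direction=positive, advance = 96 mod 20 = 16 teeth = 16/20 turn
  gear 3: T3=9, direction=negative, advance = 96 mod 9 = 6 teeth = 6/9 turn
Gear 0: 96 mod 24 = 0
Fraction = 0 / 24 = 0/1 (gcd(0,24)=24) = 0

Answer: 0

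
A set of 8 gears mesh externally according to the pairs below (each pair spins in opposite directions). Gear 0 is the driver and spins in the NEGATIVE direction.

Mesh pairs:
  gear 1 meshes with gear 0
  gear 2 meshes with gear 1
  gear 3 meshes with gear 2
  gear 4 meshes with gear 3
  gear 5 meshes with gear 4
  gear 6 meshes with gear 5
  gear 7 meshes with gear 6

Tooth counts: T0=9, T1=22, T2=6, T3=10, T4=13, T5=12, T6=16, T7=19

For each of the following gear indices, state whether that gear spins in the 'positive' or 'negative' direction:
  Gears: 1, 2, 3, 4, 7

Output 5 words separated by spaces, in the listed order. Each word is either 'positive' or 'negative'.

Answer: positive negative positive negative positive

Derivation:
Gear 0 (driver): negative (depth 0)
  gear 1: meshes with gear 0 -> depth 1 -> positive (opposite of gear 0)
  gear 2: meshes with gear 1 -> depth 2 -> negative (opposite of gear 1)
  gear 3: meshes with gear 2 -> depth 3 -> positive (opposite of gear 2)
  gear 4: meshes with gear 3 -> depth 4 -> negative (opposite of gear 3)
  gear 5: meshes with gear 4 -> depth 5 -> positive (opposite of gear 4)
  gear 6: meshes with gear 5 -> depth 6 -> negative (opposite of gear 5)
  gear 7: meshes with gear 6 -> depth 7 -> positive (opposite of gear 6)
Queried indices 1, 2, 3, 4, 7 -> positive, negative, positive, negative, positive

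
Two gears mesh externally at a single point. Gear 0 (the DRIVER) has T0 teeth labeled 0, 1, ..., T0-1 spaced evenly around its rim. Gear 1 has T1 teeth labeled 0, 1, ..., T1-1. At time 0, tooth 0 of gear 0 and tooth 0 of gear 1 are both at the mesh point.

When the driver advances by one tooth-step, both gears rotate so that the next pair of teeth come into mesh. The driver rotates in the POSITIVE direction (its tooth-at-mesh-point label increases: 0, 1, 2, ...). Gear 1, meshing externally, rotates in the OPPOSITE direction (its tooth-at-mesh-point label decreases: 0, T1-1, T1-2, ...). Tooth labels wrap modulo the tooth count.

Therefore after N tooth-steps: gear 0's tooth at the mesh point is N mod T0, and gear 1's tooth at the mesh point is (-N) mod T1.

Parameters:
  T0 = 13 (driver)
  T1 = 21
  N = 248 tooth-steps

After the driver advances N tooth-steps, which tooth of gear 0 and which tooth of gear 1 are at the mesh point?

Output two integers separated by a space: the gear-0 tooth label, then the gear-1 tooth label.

Answer: 1 4

Derivation:
Gear 0 (driver, T0=13): tooth at mesh = N mod T0
  248 = 19 * 13 + 1, so 248 mod 13 = 1
  gear 0 tooth = 1
Gear 1 (driven, T1=21): tooth at mesh = (-N) mod T1
  248 = 11 * 21 + 17, so 248 mod 21 = 17
  (-248) mod 21 = (-17) mod 21 = 21 - 17 = 4
Mesh after 248 steps: gear-0 tooth 1 meets gear-1 tooth 4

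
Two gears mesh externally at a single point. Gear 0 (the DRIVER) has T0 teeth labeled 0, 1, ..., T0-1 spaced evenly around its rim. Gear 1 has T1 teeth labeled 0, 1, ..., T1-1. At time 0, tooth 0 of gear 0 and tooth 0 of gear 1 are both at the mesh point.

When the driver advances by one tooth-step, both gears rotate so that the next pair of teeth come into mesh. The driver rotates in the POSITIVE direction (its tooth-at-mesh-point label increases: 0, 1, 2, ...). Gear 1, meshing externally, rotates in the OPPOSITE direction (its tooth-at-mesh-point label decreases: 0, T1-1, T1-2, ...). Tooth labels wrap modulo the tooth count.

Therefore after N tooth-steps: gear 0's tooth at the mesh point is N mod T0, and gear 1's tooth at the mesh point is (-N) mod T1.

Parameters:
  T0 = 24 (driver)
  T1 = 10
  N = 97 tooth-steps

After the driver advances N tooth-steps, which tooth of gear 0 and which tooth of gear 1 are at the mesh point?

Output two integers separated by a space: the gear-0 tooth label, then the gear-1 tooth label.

Answer: 1 3

Derivation:
Gear 0 (driver, T0=24): tooth at mesh = N mod T0
  97 = 4 * 24 + 1, so 97 mod 24 = 1
  gear 0 tooth = 1
Gear 1 (driven, T1=10): tooth at mesh = (-N) mod T1
  97 = 9 * 10 + 7, so 97 mod 10 = 7
  (-97) mod 10 = (-7) mod 10 = 10 - 7 = 3
Mesh after 97 steps: gear-0 tooth 1 meets gear-1 tooth 3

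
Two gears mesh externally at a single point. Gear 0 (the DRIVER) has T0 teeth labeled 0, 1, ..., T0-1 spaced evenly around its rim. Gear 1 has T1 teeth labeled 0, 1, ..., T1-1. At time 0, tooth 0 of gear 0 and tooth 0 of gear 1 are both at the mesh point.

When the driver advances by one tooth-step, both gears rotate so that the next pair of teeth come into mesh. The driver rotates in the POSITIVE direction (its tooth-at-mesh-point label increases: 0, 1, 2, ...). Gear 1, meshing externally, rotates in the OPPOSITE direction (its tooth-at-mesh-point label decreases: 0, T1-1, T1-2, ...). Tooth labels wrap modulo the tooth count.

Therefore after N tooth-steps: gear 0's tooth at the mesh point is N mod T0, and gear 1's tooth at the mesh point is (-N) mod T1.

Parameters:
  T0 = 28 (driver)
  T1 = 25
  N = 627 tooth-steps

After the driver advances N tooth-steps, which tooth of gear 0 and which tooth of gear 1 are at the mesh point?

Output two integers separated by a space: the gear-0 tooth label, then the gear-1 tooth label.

Gear 0 (driver, T0=28): tooth at mesh = N mod T0
  627 = 22 * 28 + 11, so 627 mod 28 = 11
  gear 0 tooth = 11
Gear 1 (driven, T1=25): tooth at mesh = (-N) mod T1
  627 = 25 * 25 + 2, so 627 mod 25 = 2
  (-627) mod 25 = (-2) mod 25 = 25 - 2 = 23
Mesh after 627 steps: gear-0 tooth 11 meets gear-1 tooth 23

Answer: 11 23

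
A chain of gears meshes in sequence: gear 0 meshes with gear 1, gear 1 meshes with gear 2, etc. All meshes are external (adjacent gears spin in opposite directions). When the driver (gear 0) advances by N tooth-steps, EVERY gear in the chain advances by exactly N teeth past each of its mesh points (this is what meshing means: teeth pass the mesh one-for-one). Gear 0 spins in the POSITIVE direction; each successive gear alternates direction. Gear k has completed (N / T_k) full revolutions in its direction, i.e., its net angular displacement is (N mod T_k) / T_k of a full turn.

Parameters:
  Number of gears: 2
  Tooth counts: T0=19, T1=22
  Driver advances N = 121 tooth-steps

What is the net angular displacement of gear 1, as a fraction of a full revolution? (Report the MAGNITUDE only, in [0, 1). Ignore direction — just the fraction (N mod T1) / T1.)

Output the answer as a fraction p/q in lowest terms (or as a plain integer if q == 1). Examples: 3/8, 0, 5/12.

Chain of 2 gears, tooth counts: [19, 22]
  gear 0: T0=19, direction=positive, advance = 121 mod 19 = 7 teeth = 7/19 turn
  gear 1: T1=22, direction=negative, advance = 121 mod 22 = 11 teeth = 11/22 turn
Gear 1: 121 mod 22 = 11
Fraction = 11 / 22 = 1/2 (gcd(11,22)=11) = 1/2

Answer: 1/2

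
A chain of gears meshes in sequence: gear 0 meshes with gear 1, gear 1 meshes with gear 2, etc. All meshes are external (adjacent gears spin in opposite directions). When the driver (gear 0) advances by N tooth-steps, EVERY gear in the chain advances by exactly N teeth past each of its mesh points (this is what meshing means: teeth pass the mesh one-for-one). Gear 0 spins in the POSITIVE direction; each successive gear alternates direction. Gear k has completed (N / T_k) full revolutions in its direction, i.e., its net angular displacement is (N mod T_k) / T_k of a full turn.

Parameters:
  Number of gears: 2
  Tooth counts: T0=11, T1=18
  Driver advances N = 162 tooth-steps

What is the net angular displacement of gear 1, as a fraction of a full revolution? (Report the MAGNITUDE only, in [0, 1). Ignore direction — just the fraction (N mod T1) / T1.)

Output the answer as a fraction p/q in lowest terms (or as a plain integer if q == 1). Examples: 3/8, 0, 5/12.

Chain of 2 gears, tooth counts: [11, 18]
  gear 0: T0=11, direction=positive, advance = 162 mod 11 = 8 teeth = 8/11 turn
  gear 1: T1=18, direction=negative, advance = 162 mod 18 = 0 teeth = 0/18 turn
Gear 1: 162 mod 18 = 0
Fraction = 0 / 18 = 0/1 (gcd(0,18)=18) = 0

Answer: 0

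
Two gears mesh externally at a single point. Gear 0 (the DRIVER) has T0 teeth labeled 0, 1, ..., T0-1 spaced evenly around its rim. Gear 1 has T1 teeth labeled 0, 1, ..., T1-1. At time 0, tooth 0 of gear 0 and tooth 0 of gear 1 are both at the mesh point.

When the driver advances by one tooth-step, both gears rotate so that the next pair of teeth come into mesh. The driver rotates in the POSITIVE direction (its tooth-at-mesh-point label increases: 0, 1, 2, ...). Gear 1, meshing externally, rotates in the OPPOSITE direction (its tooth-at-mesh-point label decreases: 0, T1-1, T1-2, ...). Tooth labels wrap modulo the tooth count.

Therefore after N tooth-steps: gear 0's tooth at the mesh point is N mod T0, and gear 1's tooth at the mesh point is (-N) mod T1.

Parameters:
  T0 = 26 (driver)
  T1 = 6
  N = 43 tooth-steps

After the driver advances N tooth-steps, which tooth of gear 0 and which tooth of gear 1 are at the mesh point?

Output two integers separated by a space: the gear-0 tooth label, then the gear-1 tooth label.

Gear 0 (driver, T0=26): tooth at mesh = N mod T0
  43 = 1 * 26 + 17, so 43 mod 26 = 17
  gear 0 tooth = 17
Gear 1 (driven, T1=6): tooth at mesh = (-N) mod T1
  43 = 7 * 6 + 1, so 43 mod 6 = 1
  (-43) mod 6 = (-1) mod 6 = 6 - 1 = 5
Mesh after 43 steps: gear-0 tooth 17 meets gear-1 tooth 5

Answer: 17 5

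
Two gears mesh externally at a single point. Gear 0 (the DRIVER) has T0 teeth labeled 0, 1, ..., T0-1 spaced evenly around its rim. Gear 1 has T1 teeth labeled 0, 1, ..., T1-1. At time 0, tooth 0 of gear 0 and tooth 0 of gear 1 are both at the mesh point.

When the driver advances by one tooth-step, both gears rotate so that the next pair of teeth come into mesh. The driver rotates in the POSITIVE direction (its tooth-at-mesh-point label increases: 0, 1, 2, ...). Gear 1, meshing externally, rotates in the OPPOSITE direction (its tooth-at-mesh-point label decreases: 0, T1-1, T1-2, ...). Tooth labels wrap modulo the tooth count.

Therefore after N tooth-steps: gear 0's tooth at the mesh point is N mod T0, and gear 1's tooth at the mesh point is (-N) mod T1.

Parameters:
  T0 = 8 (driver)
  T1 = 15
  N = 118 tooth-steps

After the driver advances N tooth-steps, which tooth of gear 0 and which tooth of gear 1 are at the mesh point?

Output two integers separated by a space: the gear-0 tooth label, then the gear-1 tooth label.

Answer: 6 2

Derivation:
Gear 0 (driver, T0=8): tooth at mesh = N mod T0
  118 = 14 * 8 + 6, so 118 mod 8 = 6
  gear 0 tooth = 6
Gear 1 (driven, T1=15): tooth at mesh = (-N) mod T1
  118 = 7 * 15 + 13, so 118 mod 15 = 13
  (-118) mod 15 = (-13) mod 15 = 15 - 13 = 2
Mesh after 118 steps: gear-0 tooth 6 meets gear-1 tooth 2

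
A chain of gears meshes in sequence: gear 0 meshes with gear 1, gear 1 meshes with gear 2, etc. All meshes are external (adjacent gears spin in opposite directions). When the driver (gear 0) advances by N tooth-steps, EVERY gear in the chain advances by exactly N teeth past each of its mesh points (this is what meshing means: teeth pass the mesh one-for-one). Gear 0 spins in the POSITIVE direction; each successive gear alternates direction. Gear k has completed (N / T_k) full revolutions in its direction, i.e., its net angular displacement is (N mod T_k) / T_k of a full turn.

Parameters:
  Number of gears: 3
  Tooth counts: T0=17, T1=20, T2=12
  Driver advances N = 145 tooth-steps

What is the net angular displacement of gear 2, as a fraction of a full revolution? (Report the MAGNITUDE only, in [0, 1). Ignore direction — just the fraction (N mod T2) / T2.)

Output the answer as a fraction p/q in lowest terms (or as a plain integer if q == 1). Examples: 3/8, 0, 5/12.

Answer: 1/12

Derivation:
Chain of 3 gears, tooth counts: [17, 20, 12]
  gear 0: T0=17, direction=positive, advance = 145 mod 17 = 9 teeth = 9/17 turn
  gear 1: T1=20, direction=negative, advance = 145 mod 20 = 5 teeth = 5/20 turn
  gear 2: T2=12, direction=positive, advance = 145 mod 12 = 1 teeth = 1/12 turn
Gear 2: 145 mod 12 = 1
Fraction = 1 / 12 = 1/12 (gcd(1,12)=1) = 1/12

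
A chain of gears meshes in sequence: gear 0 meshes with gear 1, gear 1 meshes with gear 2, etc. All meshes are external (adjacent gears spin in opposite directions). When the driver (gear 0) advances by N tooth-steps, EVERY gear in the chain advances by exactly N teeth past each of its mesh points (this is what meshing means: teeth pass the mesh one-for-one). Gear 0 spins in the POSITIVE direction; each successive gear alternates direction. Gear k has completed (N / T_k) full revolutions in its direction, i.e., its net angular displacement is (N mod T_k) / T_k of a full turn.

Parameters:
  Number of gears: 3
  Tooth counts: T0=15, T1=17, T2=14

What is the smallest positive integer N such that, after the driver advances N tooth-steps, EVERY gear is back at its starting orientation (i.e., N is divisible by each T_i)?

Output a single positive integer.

Answer: 3570

Derivation:
Gear k returns to start when N is a multiple of T_k.
All gears at start simultaneously when N is a common multiple of [15, 17, 14]; the smallest such N is lcm(15, 17, 14).
Start: lcm = T0 = 15
Fold in T1=17: gcd(15, 17) = 1; lcm(15, 17) = 15 * 17 / 1 = 255 / 1 = 255
Fold in T2=14: gcd(255, 14) = 1; lcm(255, 14) = 255 * 14 / 1 = 3570 / 1 = 3570
Full cycle length = 3570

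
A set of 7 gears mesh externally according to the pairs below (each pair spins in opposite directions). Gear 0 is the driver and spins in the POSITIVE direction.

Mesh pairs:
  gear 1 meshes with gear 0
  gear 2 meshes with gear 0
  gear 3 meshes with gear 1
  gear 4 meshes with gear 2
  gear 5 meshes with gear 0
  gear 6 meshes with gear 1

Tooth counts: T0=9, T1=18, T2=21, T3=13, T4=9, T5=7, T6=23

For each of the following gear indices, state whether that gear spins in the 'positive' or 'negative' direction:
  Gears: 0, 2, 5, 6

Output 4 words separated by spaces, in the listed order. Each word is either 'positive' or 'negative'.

Answer: positive negative negative positive

Derivation:
Gear 0 (driver): positive (depth 0)
  gear 1: meshes with gear 0 -> depth 1 -> negative (opposite of gear 0)
  gear 2: meshes with gear 0 -> depth 1 -> negative (opposite of gear 0)
  gear 3: meshes with gear 1 -> depth 2 -> positive (opposite of gear 1)
  gear 4: meshes with gear 2 -> depth 2 -> positive (opposite of gear 2)
  gear 5: meshes with gear 0 -> depth 1 -> negative (opposite of gear 0)
  gear 6: meshes with gear 1 -> depth 2 -> positive (opposite of gear 1)
Queried indices 0, 2, 5, 6 -> positive, negative, negative, positive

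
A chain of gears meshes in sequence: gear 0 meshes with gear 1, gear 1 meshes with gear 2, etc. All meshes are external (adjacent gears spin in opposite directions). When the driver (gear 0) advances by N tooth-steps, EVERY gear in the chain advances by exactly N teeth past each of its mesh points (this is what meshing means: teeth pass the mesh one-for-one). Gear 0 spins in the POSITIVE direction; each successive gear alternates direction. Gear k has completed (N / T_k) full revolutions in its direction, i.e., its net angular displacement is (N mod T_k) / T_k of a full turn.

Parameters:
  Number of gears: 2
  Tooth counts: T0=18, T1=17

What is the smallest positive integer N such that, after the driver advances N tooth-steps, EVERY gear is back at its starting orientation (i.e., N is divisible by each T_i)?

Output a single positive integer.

Gear k returns to start when N is a multiple of T_k.
All gears at start simultaneously when N is a common multiple of [18, 17]; the smallest such N is lcm(18, 17).
Start: lcm = T0 = 18
Fold in T1=17: gcd(18, 17) = 1; lcm(18, 17) = 18 * 17 / 1 = 306 / 1 = 306
Full cycle length = 306

Answer: 306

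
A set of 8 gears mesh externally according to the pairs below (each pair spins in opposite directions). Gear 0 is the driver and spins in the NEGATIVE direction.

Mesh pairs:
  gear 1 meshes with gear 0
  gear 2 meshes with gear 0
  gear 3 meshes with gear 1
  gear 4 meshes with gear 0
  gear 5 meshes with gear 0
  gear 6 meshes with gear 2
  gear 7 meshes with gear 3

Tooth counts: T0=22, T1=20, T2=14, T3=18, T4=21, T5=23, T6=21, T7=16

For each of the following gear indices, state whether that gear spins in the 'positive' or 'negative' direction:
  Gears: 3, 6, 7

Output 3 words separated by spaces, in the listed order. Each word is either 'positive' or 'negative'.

Answer: negative negative positive

Derivation:
Gear 0 (driver): negative (depth 0)
  gear 1: meshes with gear 0 -> depth 1 -> positive (opposite of gear 0)
  gear 2: meshes with gear 0 -> depth 1 -> positive (opposite of gear 0)
  gear 3: meshes with gear 1 -> depth 2 -> negative (opposite of gear 1)
  gear 4: meshes with gear 0 -> depth 1 -> positive (opposite of gear 0)
  gear 5: meshes with gear 0 -> depth 1 -> positive (opposite of gear 0)
  gear 6: meshes with gear 2 -> depth 2 -> negative (opposite of gear 2)
  gear 7: meshes with gear 3 -> depth 3 -> positive (opposite of gear 3)
Queried indices 3, 6, 7 -> negative, negative, positive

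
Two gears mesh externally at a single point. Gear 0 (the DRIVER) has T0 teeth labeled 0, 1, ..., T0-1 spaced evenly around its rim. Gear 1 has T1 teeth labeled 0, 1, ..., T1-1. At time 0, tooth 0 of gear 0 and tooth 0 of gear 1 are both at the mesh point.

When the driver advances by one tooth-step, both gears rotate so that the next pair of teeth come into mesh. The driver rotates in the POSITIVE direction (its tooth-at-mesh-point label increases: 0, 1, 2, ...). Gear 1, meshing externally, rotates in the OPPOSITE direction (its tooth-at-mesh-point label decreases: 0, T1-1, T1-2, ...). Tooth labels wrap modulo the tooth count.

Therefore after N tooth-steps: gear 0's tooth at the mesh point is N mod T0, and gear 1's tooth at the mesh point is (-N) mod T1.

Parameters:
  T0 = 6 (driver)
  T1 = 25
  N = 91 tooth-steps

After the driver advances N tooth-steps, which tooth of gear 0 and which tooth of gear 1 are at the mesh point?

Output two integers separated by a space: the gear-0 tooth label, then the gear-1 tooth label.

Answer: 1 9

Derivation:
Gear 0 (driver, T0=6): tooth at mesh = N mod T0
  91 = 15 * 6 + 1, so 91 mod 6 = 1
  gear 0 tooth = 1
Gear 1 (driven, T1=25): tooth at mesh = (-N) mod T1
  91 = 3 * 25 + 16, so 91 mod 25 = 16
  (-91) mod 25 = (-16) mod 25 = 25 - 16 = 9
Mesh after 91 steps: gear-0 tooth 1 meets gear-1 tooth 9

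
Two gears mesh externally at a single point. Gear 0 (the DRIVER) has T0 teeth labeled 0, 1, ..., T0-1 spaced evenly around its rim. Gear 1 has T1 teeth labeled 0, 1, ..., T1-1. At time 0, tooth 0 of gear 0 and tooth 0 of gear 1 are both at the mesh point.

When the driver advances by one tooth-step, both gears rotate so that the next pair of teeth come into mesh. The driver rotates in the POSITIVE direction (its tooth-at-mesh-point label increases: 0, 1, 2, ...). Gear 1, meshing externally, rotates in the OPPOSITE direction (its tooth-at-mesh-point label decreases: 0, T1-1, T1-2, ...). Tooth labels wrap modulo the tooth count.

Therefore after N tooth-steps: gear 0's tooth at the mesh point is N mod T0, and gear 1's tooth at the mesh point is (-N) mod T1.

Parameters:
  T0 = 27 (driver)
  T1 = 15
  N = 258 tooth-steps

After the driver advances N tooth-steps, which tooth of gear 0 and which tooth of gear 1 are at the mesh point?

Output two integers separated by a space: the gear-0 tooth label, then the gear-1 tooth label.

Answer: 15 12

Derivation:
Gear 0 (driver, T0=27): tooth at mesh = N mod T0
  258 = 9 * 27 + 15, so 258 mod 27 = 15
  gear 0 tooth = 15
Gear 1 (driven, T1=15): tooth at mesh = (-N) mod T1
  258 = 17 * 15 + 3, so 258 mod 15 = 3
  (-258) mod 15 = (-3) mod 15 = 15 - 3 = 12
Mesh after 258 steps: gear-0 tooth 15 meets gear-1 tooth 12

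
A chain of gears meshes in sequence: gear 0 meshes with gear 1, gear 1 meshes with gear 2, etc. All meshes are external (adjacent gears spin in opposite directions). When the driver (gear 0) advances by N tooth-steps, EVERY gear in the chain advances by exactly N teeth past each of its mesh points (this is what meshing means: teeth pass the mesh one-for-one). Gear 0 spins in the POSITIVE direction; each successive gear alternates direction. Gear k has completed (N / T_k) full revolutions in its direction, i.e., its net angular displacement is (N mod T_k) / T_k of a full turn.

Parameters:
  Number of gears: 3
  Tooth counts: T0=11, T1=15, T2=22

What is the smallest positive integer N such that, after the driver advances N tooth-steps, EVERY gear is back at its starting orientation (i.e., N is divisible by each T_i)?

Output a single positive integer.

Gear k returns to start when N is a multiple of T_k.
All gears at start simultaneously when N is a common multiple of [11, 15, 22]; the smallest such N is lcm(11, 15, 22).
Start: lcm = T0 = 11
Fold in T1=15: gcd(11, 15) = 1; lcm(11, 15) = 11 * 15 / 1 = 165 / 1 = 165
Fold in T2=22: gcd(165, 22) = 11; lcm(165, 22) = 165 * 22 / 11 = 3630 / 11 = 330
Full cycle length = 330

Answer: 330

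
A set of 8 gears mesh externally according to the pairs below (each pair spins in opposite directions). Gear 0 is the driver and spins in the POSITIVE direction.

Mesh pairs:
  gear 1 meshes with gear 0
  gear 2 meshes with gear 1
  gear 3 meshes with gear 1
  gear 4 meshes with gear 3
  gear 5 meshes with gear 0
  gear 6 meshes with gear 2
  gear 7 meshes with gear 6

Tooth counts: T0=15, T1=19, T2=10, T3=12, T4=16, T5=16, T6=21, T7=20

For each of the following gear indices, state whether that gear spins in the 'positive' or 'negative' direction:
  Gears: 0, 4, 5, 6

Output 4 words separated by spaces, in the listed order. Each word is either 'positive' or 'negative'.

Gear 0 (driver): positive (depth 0)
  gear 1: meshes with gear 0 -> depth 1 -> negative (opposite of gear 0)
  gear 2: meshes with gear 1 -> depth 2 -> positive (opposite of gear 1)
  gear 3: meshes with gear 1 -> depth 2 -> positive (opposite of gear 1)
  gear 4: meshes with gear 3 -> depth 3 -> negative (opposite of gear 3)
  gear 5: meshes with gear 0 -> depth 1 -> negative (opposite of gear 0)
  gear 6: meshes with gear 2 -> depth 3 -> negative (opposite of gear 2)
  gear 7: meshes with gear 6 -> depth 4 -> positive (opposite of gear 6)
Queried indices 0, 4, 5, 6 -> positive, negative, negative, negative

Answer: positive negative negative negative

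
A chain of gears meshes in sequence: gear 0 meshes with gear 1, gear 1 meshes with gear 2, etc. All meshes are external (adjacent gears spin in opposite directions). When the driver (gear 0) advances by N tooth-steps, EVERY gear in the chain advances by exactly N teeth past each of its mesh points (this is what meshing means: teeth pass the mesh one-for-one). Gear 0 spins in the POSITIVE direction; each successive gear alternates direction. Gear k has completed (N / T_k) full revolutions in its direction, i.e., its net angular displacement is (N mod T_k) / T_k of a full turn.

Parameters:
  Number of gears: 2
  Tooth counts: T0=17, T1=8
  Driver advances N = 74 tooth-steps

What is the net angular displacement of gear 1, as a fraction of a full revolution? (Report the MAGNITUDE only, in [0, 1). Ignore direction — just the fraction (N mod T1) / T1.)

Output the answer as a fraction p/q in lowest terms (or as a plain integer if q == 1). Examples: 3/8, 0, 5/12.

Chain of 2 gears, tooth counts: [17, 8]
  gear 0: T0=17, direction=positive, advance = 74 mod 17 = 6 teeth = 6/17 turn
  gear 1: T1=8, direction=negative, advance = 74 mod 8 = 2 teeth = 2/8 turn
Gear 1: 74 mod 8 = 2
Fraction = 2 / 8 = 1/4 (gcd(2,8)=2) = 1/4

Answer: 1/4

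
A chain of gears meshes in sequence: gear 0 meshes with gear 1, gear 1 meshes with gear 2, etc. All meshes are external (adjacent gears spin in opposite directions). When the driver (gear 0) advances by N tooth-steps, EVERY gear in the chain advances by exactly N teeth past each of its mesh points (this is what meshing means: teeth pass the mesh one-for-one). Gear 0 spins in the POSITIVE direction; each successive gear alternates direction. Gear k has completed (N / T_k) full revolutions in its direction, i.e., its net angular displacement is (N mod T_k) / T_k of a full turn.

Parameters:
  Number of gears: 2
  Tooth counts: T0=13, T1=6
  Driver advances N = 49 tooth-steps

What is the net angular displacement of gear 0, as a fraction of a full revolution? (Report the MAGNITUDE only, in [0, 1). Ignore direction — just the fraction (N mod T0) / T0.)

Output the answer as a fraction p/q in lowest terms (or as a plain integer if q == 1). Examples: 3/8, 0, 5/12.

Answer: 10/13

Derivation:
Chain of 2 gears, tooth counts: [13, 6]
  gear 0: T0=13, direction=positive, advance = 49 mod 13 = 10 teeth = 10/13 turn
  gear 1: T1=6, direction=negative, advance = 49 mod 6 = 1 teeth = 1/6 turn
Gear 0: 49 mod 13 = 10
Fraction = 10 / 13 = 10/13 (gcd(10,13)=1) = 10/13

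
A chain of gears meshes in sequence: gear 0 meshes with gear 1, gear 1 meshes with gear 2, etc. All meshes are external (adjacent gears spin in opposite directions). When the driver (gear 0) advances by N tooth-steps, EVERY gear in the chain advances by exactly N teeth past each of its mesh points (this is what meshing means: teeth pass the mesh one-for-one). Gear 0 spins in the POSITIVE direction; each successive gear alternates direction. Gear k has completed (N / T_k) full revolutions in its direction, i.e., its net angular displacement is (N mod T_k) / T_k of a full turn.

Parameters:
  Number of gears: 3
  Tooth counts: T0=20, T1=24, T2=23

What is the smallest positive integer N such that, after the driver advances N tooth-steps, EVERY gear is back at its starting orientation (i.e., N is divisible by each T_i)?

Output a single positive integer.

Gear k returns to start when N is a multiple of T_k.
All gears at start simultaneously when N is a common multiple of [20, 24, 23]; the smallest such N is lcm(20, 24, 23).
Start: lcm = T0 = 20
Fold in T1=24: gcd(20, 24) = 4; lcm(20, 24) = 20 * 24 / 4 = 480 / 4 = 120
Fold in T2=23: gcd(120, 23) = 1; lcm(120, 23) = 120 * 23 / 1 = 2760 / 1 = 2760
Full cycle length = 2760

Answer: 2760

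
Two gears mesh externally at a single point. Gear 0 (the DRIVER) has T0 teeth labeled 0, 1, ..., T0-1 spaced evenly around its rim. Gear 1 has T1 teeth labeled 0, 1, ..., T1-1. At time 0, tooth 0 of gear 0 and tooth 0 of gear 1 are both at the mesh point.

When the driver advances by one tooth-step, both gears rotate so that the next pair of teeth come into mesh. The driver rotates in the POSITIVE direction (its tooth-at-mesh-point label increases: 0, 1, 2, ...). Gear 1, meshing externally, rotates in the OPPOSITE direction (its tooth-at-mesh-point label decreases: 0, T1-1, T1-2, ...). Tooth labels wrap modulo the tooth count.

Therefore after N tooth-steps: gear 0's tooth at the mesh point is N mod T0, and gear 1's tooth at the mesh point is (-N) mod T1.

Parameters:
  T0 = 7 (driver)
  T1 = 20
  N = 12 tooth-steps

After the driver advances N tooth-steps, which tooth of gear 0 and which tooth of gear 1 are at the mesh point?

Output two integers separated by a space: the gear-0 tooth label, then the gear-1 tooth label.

Answer: 5 8

Derivation:
Gear 0 (driver, T0=7): tooth at mesh = N mod T0
  12 = 1 * 7 + 5, so 12 mod 7 = 5
  gear 0 tooth = 5
Gear 1 (driven, T1=20): tooth at mesh = (-N) mod T1
  12 = 0 * 20 + 12, so 12 mod 20 = 12
  (-12) mod 20 = (-12) mod 20 = 20 - 12 = 8
Mesh after 12 steps: gear-0 tooth 5 meets gear-1 tooth 8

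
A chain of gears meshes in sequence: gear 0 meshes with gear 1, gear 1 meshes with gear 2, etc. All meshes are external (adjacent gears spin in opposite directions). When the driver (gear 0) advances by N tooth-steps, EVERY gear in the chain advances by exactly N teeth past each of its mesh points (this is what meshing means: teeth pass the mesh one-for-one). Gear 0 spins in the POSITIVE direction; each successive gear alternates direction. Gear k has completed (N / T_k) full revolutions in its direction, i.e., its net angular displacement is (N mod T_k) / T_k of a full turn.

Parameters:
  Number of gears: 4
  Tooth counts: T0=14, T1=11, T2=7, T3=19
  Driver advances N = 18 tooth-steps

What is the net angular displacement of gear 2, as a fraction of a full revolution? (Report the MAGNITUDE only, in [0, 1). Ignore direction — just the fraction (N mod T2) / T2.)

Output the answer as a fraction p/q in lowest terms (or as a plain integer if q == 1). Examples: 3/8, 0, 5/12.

Chain of 4 gears, tooth counts: [14, 11, 7, 19]
  gear 0: T0=14, direction=positive, advance = 18 mod 14 = 4 teeth = 4/14 turn
  gear 1: T1=11, direction=negative, advance = 18 mod 11 = 7 teeth = 7/11 turn
  gear 2: T2=7, direction=positive, advance = 18 mod 7 = 4 teeth = 4/7 turn
  gear 3: T3=19, direction=negative, advance = 18 mod 19 = 18 teeth = 18/19 turn
Gear 2: 18 mod 7 = 4
Fraction = 4 / 7 = 4/7 (gcd(4,7)=1) = 4/7

Answer: 4/7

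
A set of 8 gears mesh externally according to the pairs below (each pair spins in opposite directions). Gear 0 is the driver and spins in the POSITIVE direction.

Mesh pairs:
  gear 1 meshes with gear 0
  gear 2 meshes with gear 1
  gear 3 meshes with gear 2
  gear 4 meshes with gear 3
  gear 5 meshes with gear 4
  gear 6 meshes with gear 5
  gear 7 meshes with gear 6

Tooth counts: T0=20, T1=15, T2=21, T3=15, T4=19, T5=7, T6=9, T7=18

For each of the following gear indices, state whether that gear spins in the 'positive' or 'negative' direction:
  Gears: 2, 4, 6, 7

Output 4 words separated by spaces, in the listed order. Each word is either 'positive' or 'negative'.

Answer: positive positive positive negative

Derivation:
Gear 0 (driver): positive (depth 0)
  gear 1: meshes with gear 0 -> depth 1 -> negative (opposite of gear 0)
  gear 2: meshes with gear 1 -> depth 2 -> positive (opposite of gear 1)
  gear 3: meshes with gear 2 -> depth 3 -> negative (opposite of gear 2)
  gear 4: meshes with gear 3 -> depth 4 -> positive (opposite of gear 3)
  gear 5: meshes with gear 4 -> depth 5 -> negative (opposite of gear 4)
  gear 6: meshes with gear 5 -> depth 6 -> positive (opposite of gear 5)
  gear 7: meshes with gear 6 -> depth 7 -> negative (opposite of gear 6)
Queried indices 2, 4, 6, 7 -> positive, positive, positive, negative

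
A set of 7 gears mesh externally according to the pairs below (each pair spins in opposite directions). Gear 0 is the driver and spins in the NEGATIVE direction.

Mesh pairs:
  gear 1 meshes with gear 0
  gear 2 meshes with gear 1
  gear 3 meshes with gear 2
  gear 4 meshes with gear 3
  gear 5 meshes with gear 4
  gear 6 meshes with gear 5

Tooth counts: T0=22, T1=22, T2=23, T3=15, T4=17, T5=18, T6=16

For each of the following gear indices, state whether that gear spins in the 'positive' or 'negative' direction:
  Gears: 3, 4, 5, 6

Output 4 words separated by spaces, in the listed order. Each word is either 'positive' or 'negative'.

Gear 0 (driver): negative (depth 0)
  gear 1: meshes with gear 0 -> depth 1 -> positive (opposite of gear 0)
  gear 2: meshes with gear 1 -> depth 2 -> negative (opposite of gear 1)
  gear 3: meshes with gear 2 -> depth 3 -> positive (opposite of gear 2)
  gear 4: meshes with gear 3 -> depth 4 -> negative (opposite of gear 3)
  gear 5: meshes with gear 4 -> depth 5 -> positive (opposite of gear 4)
  gear 6: meshes with gear 5 -> depth 6 -> negative (opposite of gear 5)
Queried indices 3, 4, 5, 6 -> positive, negative, positive, negative

Answer: positive negative positive negative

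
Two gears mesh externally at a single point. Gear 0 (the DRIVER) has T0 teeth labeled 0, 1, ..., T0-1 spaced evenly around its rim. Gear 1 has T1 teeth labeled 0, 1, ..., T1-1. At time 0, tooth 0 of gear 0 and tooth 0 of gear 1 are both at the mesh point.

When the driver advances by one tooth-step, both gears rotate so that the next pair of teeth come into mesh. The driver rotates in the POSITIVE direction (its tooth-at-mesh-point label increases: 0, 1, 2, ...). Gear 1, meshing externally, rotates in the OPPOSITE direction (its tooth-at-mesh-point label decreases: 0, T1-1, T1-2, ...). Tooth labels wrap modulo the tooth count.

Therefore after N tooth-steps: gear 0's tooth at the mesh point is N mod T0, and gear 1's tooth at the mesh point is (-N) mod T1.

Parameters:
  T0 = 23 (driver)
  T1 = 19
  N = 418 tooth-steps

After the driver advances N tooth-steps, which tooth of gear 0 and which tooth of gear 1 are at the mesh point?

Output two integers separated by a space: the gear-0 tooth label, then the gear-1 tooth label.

Answer: 4 0

Derivation:
Gear 0 (driver, T0=23): tooth at mesh = N mod T0
  418 = 18 * 23 + 4, so 418 mod 23 = 4
  gear 0 tooth = 4
Gear 1 (driven, T1=19): tooth at mesh = (-N) mod T1
  418 = 22 * 19 + 0, so 418 mod 19 = 0
  (-418) mod 19 = 0
Mesh after 418 steps: gear-0 tooth 4 meets gear-1 tooth 0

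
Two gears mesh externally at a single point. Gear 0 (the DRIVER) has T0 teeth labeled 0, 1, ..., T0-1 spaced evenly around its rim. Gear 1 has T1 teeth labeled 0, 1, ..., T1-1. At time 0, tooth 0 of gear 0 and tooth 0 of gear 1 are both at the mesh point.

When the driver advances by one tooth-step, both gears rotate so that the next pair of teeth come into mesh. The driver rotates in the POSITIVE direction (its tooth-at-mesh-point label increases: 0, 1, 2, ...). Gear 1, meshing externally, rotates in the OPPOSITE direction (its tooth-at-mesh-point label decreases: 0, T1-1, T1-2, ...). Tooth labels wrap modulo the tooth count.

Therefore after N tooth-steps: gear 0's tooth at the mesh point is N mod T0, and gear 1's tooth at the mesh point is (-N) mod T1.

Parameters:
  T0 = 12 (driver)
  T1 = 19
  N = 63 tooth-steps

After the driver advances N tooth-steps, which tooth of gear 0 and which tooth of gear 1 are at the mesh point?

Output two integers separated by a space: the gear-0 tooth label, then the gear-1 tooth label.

Answer: 3 13

Derivation:
Gear 0 (driver, T0=12): tooth at mesh = N mod T0
  63 = 5 * 12 + 3, so 63 mod 12 = 3
  gear 0 tooth = 3
Gear 1 (driven, T1=19): tooth at mesh = (-N) mod T1
  63 = 3 * 19 + 6, so 63 mod 19 = 6
  (-63) mod 19 = (-6) mod 19 = 19 - 6 = 13
Mesh after 63 steps: gear-0 tooth 3 meets gear-1 tooth 13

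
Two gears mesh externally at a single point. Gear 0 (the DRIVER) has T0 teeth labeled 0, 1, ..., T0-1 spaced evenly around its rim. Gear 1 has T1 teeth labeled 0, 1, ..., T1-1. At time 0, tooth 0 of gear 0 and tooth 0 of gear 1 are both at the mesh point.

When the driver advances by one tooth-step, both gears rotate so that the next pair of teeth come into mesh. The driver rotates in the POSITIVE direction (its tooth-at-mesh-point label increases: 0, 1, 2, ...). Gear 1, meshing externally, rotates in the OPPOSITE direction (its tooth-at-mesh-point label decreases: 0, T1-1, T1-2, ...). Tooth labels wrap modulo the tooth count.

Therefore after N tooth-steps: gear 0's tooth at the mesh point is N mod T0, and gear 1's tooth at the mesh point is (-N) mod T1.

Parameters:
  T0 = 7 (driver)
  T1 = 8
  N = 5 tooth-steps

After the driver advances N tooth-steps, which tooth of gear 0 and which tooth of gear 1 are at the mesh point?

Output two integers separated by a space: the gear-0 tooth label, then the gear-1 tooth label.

Answer: 5 3

Derivation:
Gear 0 (driver, T0=7): tooth at mesh = N mod T0
  5 = 0 * 7 + 5, so 5 mod 7 = 5
  gear 0 tooth = 5
Gear 1 (driven, T1=8): tooth at mesh = (-N) mod T1
  5 = 0 * 8 + 5, so 5 mod 8 = 5
  (-5) mod 8 = (-5) mod 8 = 8 - 5 = 3
Mesh after 5 steps: gear-0 tooth 5 meets gear-1 tooth 3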